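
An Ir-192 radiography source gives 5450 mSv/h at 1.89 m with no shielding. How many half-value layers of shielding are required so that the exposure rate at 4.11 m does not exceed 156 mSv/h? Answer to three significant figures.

2.89 half-value layers

At 4.11 m, distance alone gives (1.89/4.11)² = 0.2115, so 5450 × 0.2115 = 1153 mSv/h.
Further attenuation needed: 1153/156 = 7.391.
n = log₂(7.391) = 2.886 half-value layers.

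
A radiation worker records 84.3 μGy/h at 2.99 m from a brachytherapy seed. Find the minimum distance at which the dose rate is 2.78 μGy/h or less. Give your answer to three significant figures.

16.5 m

Intensity scales as (d₁/d₂)², so d₂ = d₁·√(I₁/I₂).
I₁/I₂ = 84.3/2.78 = 30.32, so d₂ = 2.99 × √30.32 = 16.46 m.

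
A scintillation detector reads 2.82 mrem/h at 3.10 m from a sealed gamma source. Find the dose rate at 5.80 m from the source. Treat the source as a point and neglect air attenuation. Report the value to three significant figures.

0.806 mrem/h

Intensity scales as (d₁/d₂)², so the rate at 5.80 m is
(3.10/5.80)² = 0.2857, so 2.82 × 0.2857 = 0.8057 mrem/h.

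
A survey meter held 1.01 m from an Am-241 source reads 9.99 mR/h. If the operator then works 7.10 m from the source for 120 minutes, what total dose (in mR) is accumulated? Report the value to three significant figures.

Applying the 1/r² law, rate at 7.10 m:
9.99 × (1.01/7.10)² = 9.99 × 0.02024 = 0.2022 mR/h.
Dose = rate × time = 0.2022 mR/h × 2.000 h = 0.4044 mR.

0.404 mR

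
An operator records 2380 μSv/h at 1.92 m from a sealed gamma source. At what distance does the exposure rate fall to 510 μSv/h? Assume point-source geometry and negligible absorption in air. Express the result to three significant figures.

4.15 m

By the inverse-square law, d₂ = d₁·√(I₁/I₂).
I₁/I₂ = 2380/510 = 4.667, so d₂ = 1.92 × √4.667 = 4.148 m.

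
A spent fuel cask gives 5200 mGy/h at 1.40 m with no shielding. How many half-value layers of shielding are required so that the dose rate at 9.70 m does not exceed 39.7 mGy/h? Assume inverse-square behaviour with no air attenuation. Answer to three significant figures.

1.45 half-value layers

At 9.70 m, distance alone gives 5200 × (1.40/9.70)² = 5200 × 0.02083 = 108.3 mGy/h.
Further attenuation needed: 108.3/39.7 = 2.728.
n = log₂(2.728) = 1.448 half-value layers.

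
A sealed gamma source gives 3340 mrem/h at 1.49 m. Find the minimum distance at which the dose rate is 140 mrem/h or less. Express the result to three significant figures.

7.28 m

Applying the 1/r² law, d₂ = d₁·√(I₁/I₂).
I₁/I₂ = 3340/140 = 23.86, so d₂ = 1.49 × √23.86 = 7.278 m.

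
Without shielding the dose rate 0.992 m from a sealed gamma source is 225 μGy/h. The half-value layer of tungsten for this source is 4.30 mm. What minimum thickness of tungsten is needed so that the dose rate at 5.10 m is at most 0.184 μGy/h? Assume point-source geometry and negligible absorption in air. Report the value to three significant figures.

At 5.10 m, distance alone gives (0.992/5.10)² = 0.03783, so 225 × 0.03783 = 8.512 μGy/h.
Further attenuation needed: 8.512/0.184 = 46.26.
n = log₂(46.26) = 5.532 half-value layers.
Thickness = 5.532 × 4.30 mm = 23.79 mm.

23.8 mm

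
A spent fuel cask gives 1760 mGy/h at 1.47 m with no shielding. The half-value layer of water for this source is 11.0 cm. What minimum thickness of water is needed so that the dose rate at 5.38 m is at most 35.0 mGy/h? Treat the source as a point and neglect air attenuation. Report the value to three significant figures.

21.0 cm

At 5.38 m, distance alone gives 1760 × (1.47/5.38)² = 1760 × 0.07466 = 131.4 mGy/h.
Further attenuation needed: 131.4/35.0 = 3.754.
n = log₂(3.754) = 1.908 half-value layers.
Thickness = 1.908 × 11.0 cm = 20.99 cm.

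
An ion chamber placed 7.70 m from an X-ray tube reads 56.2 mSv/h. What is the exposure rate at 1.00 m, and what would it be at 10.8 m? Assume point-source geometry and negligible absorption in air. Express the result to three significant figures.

3330 mSv/h; 28.6 mSv/h

Since intensity falls as 1/r²,
At 1.00 m: (7.70/1.00)² = 59.29, so 56.2 × 59.29 = 3332 mSv/h
At 10.8 m: (1.00/10.8)² = 0.008573, so 3332 × 0.008573 = 28.57 mSv/h.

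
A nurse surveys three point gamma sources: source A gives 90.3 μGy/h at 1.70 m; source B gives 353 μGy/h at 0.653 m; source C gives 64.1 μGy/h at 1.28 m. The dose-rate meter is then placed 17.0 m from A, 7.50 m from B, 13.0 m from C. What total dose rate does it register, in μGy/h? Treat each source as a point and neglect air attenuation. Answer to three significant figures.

4.20 μGy/h

Each source contributes Iᵢ·(dᵢ/rᵢ)²; contributions add.
A: 90.3 × (1.70/17.0)² = 0.9030 μGy/h
B: 353 × (0.653/7.50)² = 2.676 μGy/h
C: 64.1 × (1.28/13.0)² = 0.6214 μGy/h
Total = 0.9030 + 2.676 + 0.6214 = 4.200 μGy/h.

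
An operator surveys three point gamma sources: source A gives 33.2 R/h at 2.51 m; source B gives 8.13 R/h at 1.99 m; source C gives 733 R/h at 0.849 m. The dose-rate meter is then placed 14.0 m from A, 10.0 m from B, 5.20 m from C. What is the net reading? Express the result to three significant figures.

20.9 R/h

Each source contributes Iᵢ·(dᵢ/rᵢ)²; contributions add.
A: 33.2 × (2.51/14.0)² = 1.067 R/h
B: 8.13 × (1.99/10.0)² = 0.3220 R/h
C: 733 × (0.849/5.20)² = 19.54 R/h
Total = 1.067 + 0.3220 + 19.54 = 20.93 R/h.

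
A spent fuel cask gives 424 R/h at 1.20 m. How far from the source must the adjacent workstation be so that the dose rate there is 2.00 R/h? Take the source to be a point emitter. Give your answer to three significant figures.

Intensity scales as (d₁/d₂)², so d₂ = d₁·√(I₁/I₂).
I₁/I₂ = 424/2.00 = 212.0, so d₂ = 1.20 × √212.0 = 17.47 m.

17.5 m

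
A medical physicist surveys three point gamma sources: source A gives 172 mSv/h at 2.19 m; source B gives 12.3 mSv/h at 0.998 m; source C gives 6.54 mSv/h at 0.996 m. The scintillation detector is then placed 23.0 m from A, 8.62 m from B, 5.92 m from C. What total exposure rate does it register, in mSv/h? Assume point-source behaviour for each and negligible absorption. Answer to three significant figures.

1.91 mSv/h

By superposition, sum each source's inverse-square contribution:
A: 172 × (2.19/23.0)² = 1.559 mSv/h
B: 12.3 × (0.998/8.62)² = 0.1649 mSv/h
C: 6.54 × (0.996/5.92)² = 0.1851 mSv/h
Total = 1.559 + 0.1649 + 0.1851 = 1.909 mSv/h.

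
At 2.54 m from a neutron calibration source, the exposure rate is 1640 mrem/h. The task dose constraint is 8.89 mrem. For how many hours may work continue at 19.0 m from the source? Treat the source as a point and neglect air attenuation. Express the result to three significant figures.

0.303 h

By the inverse-square law, rate at 19.0 m:
(2.54/19.0)² = 0.01787, so 1640 × 0.01787 = 29.31 mrem/h.
Stay time = 8.89 mrem ÷ 29.31 mrem/h = 0.3033 h.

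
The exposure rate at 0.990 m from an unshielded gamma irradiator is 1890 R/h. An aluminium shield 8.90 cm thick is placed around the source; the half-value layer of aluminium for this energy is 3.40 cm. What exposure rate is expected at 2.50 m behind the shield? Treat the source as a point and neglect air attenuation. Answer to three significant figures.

Distance alone: 1890 × (0.990/2.50)² = 1890 × 0.1568 = 296.4 R/h.
Shield: 8.90/3.40 = 2.618 half-value layers → attenuation 2^(−2.618) = 0.1629.
Combined: 296.4 × 0.1629 = 48.28 R/h.

48.3 R/h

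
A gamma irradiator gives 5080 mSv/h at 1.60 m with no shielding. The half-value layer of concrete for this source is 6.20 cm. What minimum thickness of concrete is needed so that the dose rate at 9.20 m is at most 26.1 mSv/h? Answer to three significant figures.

15.9 cm

At 9.20 m, distance alone gives (1.60/9.20)² = 0.03025, so 5080 × 0.03025 = 153.7 mSv/h.
Further attenuation needed: 153.7/26.1 = 5.889.
n = log₂(5.889) = 2.558 half-value layers.
Thickness = 2.558 × 6.20 cm = 15.86 cm.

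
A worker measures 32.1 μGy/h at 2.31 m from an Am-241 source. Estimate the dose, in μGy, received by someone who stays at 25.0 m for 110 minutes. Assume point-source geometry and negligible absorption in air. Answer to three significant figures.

0.502 μGy

Applying the 1/r² law, rate at 25.0 m:
(2.31/25.0)² = 0.008538, so 32.1 × 0.008538 = 0.2741 μGy/h.
Dose = rate × time = 0.2741 μGy/h × 1.833 h = 0.5024 μGy.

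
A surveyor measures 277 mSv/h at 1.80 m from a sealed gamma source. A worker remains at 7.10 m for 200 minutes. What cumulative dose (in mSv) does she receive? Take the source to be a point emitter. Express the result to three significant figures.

Since intensity falls as 1/r², rate at 7.10 m:
(1.80/7.10)² = 0.06427, so 277 × 0.06427 = 17.80 mSv/h.
Dose = rate × time = 17.80 mSv/h × 3.333 h = 59.33 mSv.

59.3 mSv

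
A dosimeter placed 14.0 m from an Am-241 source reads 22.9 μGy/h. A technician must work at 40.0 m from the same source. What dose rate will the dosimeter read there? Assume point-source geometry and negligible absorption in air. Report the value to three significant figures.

Since intensity falls as 1/r², scaling from 14.0 m to 40.0 m:
22.9 × (14.0/40.0)² = 22.9 × 0.1225 = 2.805 μGy/h.

2.81 μGy/h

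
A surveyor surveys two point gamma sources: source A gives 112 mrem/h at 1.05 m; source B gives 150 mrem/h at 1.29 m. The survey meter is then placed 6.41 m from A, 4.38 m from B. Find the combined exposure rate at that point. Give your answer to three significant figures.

16.0 mrem/h

By superposition, sum each source's inverse-square contribution:
A: 112 × (1.05/6.41)² = 3.005 mrem/h
B: 150 × (1.29/4.38)² = 13.01 mrem/h
Total = 3.005 + 13.01 = 16.02 mrem/h.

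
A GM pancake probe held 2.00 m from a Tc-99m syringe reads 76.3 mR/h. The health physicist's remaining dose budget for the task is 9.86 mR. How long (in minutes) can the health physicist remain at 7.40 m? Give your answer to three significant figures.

106 min

By the inverse-square law, rate at 7.40 m:
76.3 × (2.00/7.40)² = 76.3 × 0.07305 = 5.574 mR/h.
Stay time = 9.86 mR ÷ 5.574 mR/h = 1.769 h = 106.1 min.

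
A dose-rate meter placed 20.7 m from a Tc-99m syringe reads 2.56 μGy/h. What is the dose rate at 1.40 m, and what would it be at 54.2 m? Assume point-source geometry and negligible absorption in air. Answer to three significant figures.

560 μGy/h; 0.373 μGy/h

Using I₁d₁² = I₂d₂²,
At 1.40 m: 2.56 × (20.7/1.40)² = 2.56 × 218.6 = 559.6 μGy/h
At 54.2 m: (1.40/54.2)² = 0.0006672, so 559.6 × 0.0006672 = 0.3734 μGy/h.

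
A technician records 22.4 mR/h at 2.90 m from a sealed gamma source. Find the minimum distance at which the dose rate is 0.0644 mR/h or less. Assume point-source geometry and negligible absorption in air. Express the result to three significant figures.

Using I₁d₁² = I₂d₂², d₂ = d₁·√(I₁/I₂).
I₁/I₂ = 22.4/0.0644 = 347.8, so d₂ = 2.90 × √347.8 = 54.08 m.

54.1 m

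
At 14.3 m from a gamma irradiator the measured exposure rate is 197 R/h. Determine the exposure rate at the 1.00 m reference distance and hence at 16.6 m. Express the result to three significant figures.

40300 R/h; 146 R/h

Applying the 1/r² law,
At 1.00 m: 197 × (14.3/1.00)² = 197 × 204.5 = 40290 R/h
At 16.6 m: 40290 × (1.00/16.6)² = 40290 × 0.003629 = 146.2 R/h.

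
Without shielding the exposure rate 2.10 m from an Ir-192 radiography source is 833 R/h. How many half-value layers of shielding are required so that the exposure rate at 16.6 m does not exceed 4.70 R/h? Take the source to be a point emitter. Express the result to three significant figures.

1.50 half-value layers

At 16.6 m, distance alone gives 833 × (2.10/16.6)² = 833 × 0.01600 = 13.33 R/h.
Further attenuation needed: 13.33/4.70 = 2.836.
n = log₂(2.836) = 1.504 half-value layers.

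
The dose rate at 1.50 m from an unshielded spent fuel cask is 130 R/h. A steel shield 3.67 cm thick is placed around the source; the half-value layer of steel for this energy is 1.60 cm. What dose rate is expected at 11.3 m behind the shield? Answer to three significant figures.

Distance alone: 130 × (1.50/11.3)² = 130 × 0.01762 = 2.291 R/h.
Shield: 3.67/1.60 = 2.294 half-value layers → attenuation 2^(−2.294) = 0.2039.
Combined: 2.291 × 0.2039 = 0.4671 R/h.

0.467 R/h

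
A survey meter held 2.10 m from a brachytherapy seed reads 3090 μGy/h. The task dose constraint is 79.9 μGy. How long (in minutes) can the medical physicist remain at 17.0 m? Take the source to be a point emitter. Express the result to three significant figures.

Applying the 1/r² law, rate at 17.0 m:
3090 × (2.10/17.0)² = 3090 × 0.01526 = 47.15 μGy/h.
Stay time = 79.9 μGy ÷ 47.15 μGy/h = 1.695 h = 101.7 min.

102 min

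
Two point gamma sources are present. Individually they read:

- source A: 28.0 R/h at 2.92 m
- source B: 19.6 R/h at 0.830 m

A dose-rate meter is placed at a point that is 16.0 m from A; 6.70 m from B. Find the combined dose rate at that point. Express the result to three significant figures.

1.23 R/h

Each source contributes Iᵢ·(dᵢ/rᵢ)²; contributions add.
A: 28.0 × (2.92/16.0)² = 0.9326 R/h
B: 19.6 × (0.830/6.70)² = 0.3008 R/h
Total = 0.9326 + 0.3008 = 1.233 R/h.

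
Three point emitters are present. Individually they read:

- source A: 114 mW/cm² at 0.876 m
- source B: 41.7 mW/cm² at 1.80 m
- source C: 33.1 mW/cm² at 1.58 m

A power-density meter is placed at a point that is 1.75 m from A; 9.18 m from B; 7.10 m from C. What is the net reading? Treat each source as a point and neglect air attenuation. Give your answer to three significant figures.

By superposition, sum each source's inverse-square contribution:
A: 114 × (0.876/1.75)² = 28.57 mW/cm²
B: 41.7 × (1.80/9.18)² = 1.603 mW/cm²
C: 33.1 × (1.58/7.10)² = 1.639 mW/cm²
Total = 28.57 + 1.603 + 1.639 = 31.81 mW/cm².

31.8 mW/cm²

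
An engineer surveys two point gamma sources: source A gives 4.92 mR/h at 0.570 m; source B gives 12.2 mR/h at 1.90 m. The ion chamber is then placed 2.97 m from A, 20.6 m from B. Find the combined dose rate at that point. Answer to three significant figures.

0.285 mR/h

Each source contributes Iᵢ·(dᵢ/rᵢ)²; contributions add.
A: 4.92 × (0.570/2.97)² = 0.1812 mR/h
B: 12.2 × (1.90/20.6)² = 0.1038 mR/h
Total = 0.1812 + 0.1038 = 0.2850 mR/h.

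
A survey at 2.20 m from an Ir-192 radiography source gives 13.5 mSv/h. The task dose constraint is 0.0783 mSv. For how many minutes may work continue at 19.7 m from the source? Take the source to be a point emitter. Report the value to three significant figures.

27.9 min

Using I₁d₁² = I₂d₂², rate at 19.7 m:
13.5 × (2.20/19.7)² = 13.5 × 0.01247 = 0.1683 mSv/h.
Stay time = 0.0783 mSv ÷ 0.1683 mSv/h = 0.4652 h = 27.91 min.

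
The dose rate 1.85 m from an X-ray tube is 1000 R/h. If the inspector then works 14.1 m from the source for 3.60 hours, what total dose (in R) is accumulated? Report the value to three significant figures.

62.0 R

By the inverse-square law, rate at 14.1 m:
(1.85/14.1)² = 0.01721, so 1000 × 0.01721 = 17.21 R/h.
Dose = rate × time = 17.21 R/h × 3.600 h = 61.96 R.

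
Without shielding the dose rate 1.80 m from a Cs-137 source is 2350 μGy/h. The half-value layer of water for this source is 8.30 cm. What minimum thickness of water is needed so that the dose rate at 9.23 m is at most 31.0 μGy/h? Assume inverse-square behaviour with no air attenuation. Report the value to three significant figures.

12.7 cm

At 9.23 m, distance alone gives 2350 × (1.80/9.23)² = 2350 × 0.03803 = 89.37 μGy/h.
Further attenuation needed: 89.37/31.0 = 2.883.
n = log₂(2.883) = 1.528 half-value layers.
Thickness = 1.528 × 8.30 cm = 12.68 cm.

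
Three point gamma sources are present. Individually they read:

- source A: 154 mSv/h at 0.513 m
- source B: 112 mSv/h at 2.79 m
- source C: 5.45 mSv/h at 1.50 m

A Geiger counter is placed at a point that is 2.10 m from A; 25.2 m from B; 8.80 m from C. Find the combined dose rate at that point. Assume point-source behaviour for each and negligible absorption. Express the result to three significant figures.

Each source contributes Iᵢ·(dᵢ/rᵢ)²; contributions add.
A: 154 × (0.513/2.10)² = 9.190 mSv/h
B: 112 × (2.79/25.2)² = 1.373 mSv/h
C: 5.45 × (1.50/8.80)² = 0.1583 mSv/h
Total = 9.190 + 1.373 + 0.1583 = 10.72 mSv/h.

10.7 mSv/h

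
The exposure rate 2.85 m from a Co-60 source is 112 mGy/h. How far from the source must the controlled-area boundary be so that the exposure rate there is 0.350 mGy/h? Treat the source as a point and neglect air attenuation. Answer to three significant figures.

By the inverse-square law, d₂ = d₁·√(I₁/I₂).
I₁/I₂ = 112/0.350 = 320.0, so d₂ = 2.85 × √320.0 = 50.98 m.

51.0 m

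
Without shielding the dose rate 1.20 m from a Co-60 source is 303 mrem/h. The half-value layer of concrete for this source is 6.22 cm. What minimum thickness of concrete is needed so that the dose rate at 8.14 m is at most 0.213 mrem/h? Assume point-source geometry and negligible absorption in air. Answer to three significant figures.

30.8 cm

At 8.14 m, distance alone gives (1.20/8.14)² = 0.02173, so 303 × 0.02173 = 6.584 mrem/h.
Further attenuation needed: 6.584/0.213 = 30.91.
n = log₂(30.91) = 4.950 half-value layers.
Thickness = 4.950 × 6.22 cm = 30.79 cm.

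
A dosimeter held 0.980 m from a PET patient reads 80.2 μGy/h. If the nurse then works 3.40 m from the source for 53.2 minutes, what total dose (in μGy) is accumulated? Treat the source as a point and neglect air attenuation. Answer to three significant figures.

Intensity scales as (d₁/d₂)², so rate at 3.40 m:
80.2 × (0.980/3.40)² = 80.2 × 0.08308 = 6.663 μGy/h.
Dose = rate × time = 6.663 μGy/h × 0.8867 h = 5.908 μGy.

5.91 μGy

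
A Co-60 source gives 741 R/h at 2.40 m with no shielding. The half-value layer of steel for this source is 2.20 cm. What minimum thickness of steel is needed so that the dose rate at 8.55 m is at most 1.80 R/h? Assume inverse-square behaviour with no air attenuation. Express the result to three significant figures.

11.0 cm

At 8.55 m, distance alone gives (2.40/8.55)² = 0.07879, so 741 × 0.07879 = 58.38 R/h.
Further attenuation needed: 58.38/1.80 = 32.43.
n = log₂(32.43) = 5.019 half-value layers.
Thickness = 5.019 × 2.20 cm = 11.04 cm.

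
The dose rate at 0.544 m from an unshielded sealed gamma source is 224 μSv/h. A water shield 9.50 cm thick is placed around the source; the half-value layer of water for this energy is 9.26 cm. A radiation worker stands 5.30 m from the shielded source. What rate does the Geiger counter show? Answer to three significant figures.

Distance alone: 224 × (0.544/5.30)² = 224 × 0.01054 = 2.361 μSv/h.
Shield: 9.50/9.26 = 1.026 half-value layers → attenuation 2^(−1.026) = 0.4911.
Combined: 2.361 × 0.4911 = 1.159 μSv/h.

1.16 μSv/h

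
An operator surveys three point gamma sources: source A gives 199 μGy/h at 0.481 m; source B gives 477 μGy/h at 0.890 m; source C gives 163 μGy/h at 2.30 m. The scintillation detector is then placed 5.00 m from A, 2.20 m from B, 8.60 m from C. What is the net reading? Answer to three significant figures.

Each source contributes Iᵢ·(dᵢ/rᵢ)²; contributions add.
A: 199 × (0.481/5.00)² = 1.842 μGy/h
B: 477 × (0.890/2.20)² = 78.06 μGy/h
C: 163 × (2.30/8.60)² = 11.66 μGy/h
Total = 1.842 + 78.06 + 11.66 = 91.56 μGy/h.

91.6 μGy/h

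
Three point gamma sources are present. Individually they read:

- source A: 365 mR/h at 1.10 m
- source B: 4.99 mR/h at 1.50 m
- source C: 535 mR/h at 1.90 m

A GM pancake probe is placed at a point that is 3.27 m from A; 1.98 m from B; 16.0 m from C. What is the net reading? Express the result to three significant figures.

By superposition, sum each source's inverse-square contribution:
A: 365 × (1.10/3.27)² = 41.30 mR/h
B: 4.99 × (1.50/1.98)² = 2.864 mR/h
C: 535 × (1.90/16.0)² = 7.544 mR/h
Total = 41.30 + 2.864 + 7.544 = 51.71 mR/h.

51.7 mR/h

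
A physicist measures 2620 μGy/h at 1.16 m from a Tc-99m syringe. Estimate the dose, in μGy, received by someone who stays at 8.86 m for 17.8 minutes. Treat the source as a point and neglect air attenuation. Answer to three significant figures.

13.3 μGy

By the inverse-square law, rate at 8.86 m:
2620 × (1.16/8.86)² = 2620 × 0.01714 = 44.91 μGy/h.
Dose = rate × time = 44.91 μGy/h × 0.2967 h = 13.32 μGy.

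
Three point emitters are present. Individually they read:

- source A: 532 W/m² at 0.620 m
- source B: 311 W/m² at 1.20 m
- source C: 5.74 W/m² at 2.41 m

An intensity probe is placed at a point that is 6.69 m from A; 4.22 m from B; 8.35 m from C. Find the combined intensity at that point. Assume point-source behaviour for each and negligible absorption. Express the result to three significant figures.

30.2 W/m²

By superposition, sum each source's inverse-square contribution:
A: 532 × (0.620/6.69)² = 4.569 W/m²
B: 311 × (1.20/4.22)² = 25.15 W/m²
C: 5.74 × (2.41/8.35)² = 0.4782 W/m²
Total = 4.569 + 25.15 + 0.4782 = 30.20 W/m².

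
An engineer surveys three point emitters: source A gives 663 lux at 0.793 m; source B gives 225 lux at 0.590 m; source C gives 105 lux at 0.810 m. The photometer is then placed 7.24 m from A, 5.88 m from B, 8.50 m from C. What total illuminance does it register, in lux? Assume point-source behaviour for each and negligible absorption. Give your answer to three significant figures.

11.2 lux

Each source contributes Iᵢ·(dᵢ/rᵢ)²; contributions add.
A: 663 × (0.793/7.24)² = 7.954 lux
B: 225 × (0.590/5.88)² = 2.265 lux
C: 105 × (0.810/8.50)² = 0.9535 lux
Total = 7.954 + 2.265 + 0.9535 = 11.17 lux.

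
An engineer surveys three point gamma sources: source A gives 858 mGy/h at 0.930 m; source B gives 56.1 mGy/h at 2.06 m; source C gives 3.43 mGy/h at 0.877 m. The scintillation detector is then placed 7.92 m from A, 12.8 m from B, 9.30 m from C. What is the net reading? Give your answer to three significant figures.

Each source contributes Iᵢ·(dᵢ/rᵢ)²; contributions add.
A: 858 × (0.930/7.92)² = 11.83 mGy/h
B: 56.1 × (2.06/12.8)² = 1.453 mGy/h
C: 3.43 × (0.877/9.30)² = 0.03050 mGy/h
Total = 11.83 + 1.453 + 0.03050 = 13.31 mGy/h.

13.3 mGy/h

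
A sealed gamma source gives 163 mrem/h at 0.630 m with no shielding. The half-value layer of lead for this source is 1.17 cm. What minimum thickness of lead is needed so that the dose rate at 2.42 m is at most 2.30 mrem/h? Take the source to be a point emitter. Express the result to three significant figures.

2.65 cm

At 2.42 m, distance alone gives (0.630/2.42)² = 0.06777, so 163 × 0.06777 = 11.05 mrem/h.
Further attenuation needed: 11.05/2.30 = 4.804.
n = log₂(4.804) = 2.264 half-value layers.
Thickness = 2.264 × 1.17 cm = 2.649 cm.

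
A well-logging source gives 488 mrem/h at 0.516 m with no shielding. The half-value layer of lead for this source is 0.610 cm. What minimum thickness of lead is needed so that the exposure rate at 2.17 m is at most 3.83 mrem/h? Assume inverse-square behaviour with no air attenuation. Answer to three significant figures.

At 2.17 m, distance alone gives (0.516/2.17)² = 0.05654, so 488 × 0.05654 = 27.59 mrem/h.
Further attenuation needed: 27.59/3.83 = 7.204.
n = log₂(7.204) = 2.849 half-value layers.
Thickness = 2.849 × 0.610 cm = 1.738 cm.

1.74 cm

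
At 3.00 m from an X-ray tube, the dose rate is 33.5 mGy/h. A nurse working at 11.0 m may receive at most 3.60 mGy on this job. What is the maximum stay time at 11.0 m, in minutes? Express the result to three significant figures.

86.7 min

By the inverse-square law, rate at 11.0 m:
33.5 × (3.00/11.0)² = 33.5 × 0.07438 = 2.492 mGy/h.
Stay time = 3.60 mGy ÷ 2.492 mGy/h = 1.445 h = 86.70 min.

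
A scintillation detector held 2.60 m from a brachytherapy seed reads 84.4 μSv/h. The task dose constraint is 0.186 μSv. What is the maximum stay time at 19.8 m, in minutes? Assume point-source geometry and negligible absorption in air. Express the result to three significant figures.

7.67 min

By the inverse-square law, rate at 19.8 m:
(2.60/19.8)² = 0.01724, so 84.4 × 0.01724 = 1.455 μSv/h.
Stay time = 0.186 μSv ÷ 1.455 μSv/h = 0.1278 h = 7.668 min.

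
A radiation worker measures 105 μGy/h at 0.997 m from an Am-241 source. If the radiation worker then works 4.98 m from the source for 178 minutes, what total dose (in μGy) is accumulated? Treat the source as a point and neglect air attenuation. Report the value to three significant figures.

12.5 μGy

Since intensity falls as 1/r², rate at 4.98 m:
(0.997/4.98)² = 0.04008, so 105 × 0.04008 = 4.208 μGy/h.
Dose = rate × time = 4.208 μGy/h × 2.967 h = 12.49 μGy.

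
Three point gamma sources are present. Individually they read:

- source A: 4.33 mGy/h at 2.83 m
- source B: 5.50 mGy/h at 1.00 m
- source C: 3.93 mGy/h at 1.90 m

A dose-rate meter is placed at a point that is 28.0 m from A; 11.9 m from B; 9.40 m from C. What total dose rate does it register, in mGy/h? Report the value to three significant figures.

By superposition, sum each source's inverse-square contribution:
A: 4.33 × (2.83/28.0)² = 0.04423 mGy/h
B: 5.50 × (1.00/11.9)² = 0.03884 mGy/h
C: 3.93 × (1.90/9.40)² = 0.1606 mGy/h
Total = 0.04423 + 0.03884 + 0.1606 = 0.2437 mGy/h.

0.244 mGy/h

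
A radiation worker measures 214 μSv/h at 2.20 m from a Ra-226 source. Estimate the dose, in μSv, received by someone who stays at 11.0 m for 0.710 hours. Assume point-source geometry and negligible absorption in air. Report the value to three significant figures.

By the inverse-square law, rate at 11.0 m:
(2.20/11.0)² = 0.04000, so 214 × 0.04000 = 8.560 μSv/h.
Dose = rate × time = 8.560 μSv/h × 0.7100 h = 6.078 μSv.

6.08 μSv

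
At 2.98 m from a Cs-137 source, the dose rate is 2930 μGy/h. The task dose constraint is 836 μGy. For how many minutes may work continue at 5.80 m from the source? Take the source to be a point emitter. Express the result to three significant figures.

Since intensity falls as 1/r², rate at 5.80 m:
2930 × (2.98/5.80)² = 2930 × 0.2640 = 773.5 μGy/h.
Stay time = 836 μGy ÷ 773.5 μGy/h = 1.081 h = 64.86 min.

64.9 min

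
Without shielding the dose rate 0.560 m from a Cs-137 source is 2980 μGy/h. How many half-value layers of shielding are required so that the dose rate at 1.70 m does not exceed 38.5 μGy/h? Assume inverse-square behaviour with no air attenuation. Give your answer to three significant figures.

3.07 half-value layers

At 1.70 m, distance alone gives 2980 × (0.560/1.70)² = 2980 × 0.1085 = 323.3 μGy/h.
Further attenuation needed: 323.3/38.5 = 8.397.
n = log₂(8.397) = 3.070 half-value layers.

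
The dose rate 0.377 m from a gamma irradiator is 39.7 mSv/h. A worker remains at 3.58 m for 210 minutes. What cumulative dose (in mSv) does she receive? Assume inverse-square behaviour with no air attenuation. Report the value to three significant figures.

1.54 mSv

Since intensity falls as 1/r², rate at 3.58 m:
(0.377/3.58)² = 0.01109, so 39.7 × 0.01109 = 0.4403 mSv/h.
Dose = rate × time = 0.4403 mSv/h × 3.500 h = 1.541 mSv.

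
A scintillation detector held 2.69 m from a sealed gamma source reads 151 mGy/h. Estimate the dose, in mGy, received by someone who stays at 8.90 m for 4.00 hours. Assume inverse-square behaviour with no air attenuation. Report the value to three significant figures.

Applying the 1/r² law, rate at 8.90 m:
(2.69/8.90)² = 0.09135, so 151 × 0.09135 = 13.79 mGy/h.
Dose = rate × time = 13.79 mGy/h × 4.000 h = 55.16 mGy.

55.2 mGy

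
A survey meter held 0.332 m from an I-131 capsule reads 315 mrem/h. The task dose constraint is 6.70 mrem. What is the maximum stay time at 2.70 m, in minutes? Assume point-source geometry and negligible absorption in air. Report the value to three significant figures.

84.4 min

Since intensity falls as 1/r², rate at 2.70 m:
315 × (0.332/2.70)² = 315 × 0.01512 = 4.763 mrem/h.
Stay time = 6.70 mrem ÷ 4.763 mrem/h = 1.407 h = 84.42 min.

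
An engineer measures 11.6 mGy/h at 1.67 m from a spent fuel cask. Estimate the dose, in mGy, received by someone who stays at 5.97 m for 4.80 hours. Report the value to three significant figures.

4.36 mGy

By the inverse-square law, rate at 5.97 m:
(1.67/5.97)² = 0.07825, so 11.6 × 0.07825 = 0.9077 mGy/h.
Dose = rate × time = 0.9077 mGy/h × 4.800 h = 4.357 mGy.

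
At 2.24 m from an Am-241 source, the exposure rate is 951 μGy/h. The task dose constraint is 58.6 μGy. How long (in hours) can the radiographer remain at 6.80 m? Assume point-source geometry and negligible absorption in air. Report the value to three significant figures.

Using I₁d₁² = I₂d₂², rate at 6.80 m:
951 × (2.24/6.80)² = 951 × 0.1085 = 103.2 μGy/h.
Stay time = 58.6 μGy ÷ 103.2 μGy/h = 0.5678 h.

0.568 h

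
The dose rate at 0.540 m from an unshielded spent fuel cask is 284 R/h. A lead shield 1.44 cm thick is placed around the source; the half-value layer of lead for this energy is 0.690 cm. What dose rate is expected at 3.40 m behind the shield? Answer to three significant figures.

Distance alone: (0.540/3.40)² = 0.02522, so 284 × 0.02522 = 7.162 R/h.
Shield: 1.44/0.690 = 2.087 half-value layers → attenuation 2^(−2.087) = 0.2354.
Combined: 7.162 × 0.2354 = 1.686 R/h.

1.69 R/h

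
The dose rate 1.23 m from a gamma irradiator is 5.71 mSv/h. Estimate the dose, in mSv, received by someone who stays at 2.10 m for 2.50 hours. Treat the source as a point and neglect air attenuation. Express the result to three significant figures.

Applying the 1/r² law, rate at 2.10 m:
(1.23/2.10)² = 0.3431, so 5.71 × 0.3431 = 1.959 mSv/h.
Dose = rate × time = 1.959 mSv/h × 2.500 h = 4.897 mSv.

4.90 mSv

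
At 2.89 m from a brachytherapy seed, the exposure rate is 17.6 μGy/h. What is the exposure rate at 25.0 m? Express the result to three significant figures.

0.235 μGy/h

Since intensity falls as 1/r², the rate at 25.0 m is
17.6 × (2.89/25.0)² = 17.6 × 0.01336 = 0.2351 μGy/h.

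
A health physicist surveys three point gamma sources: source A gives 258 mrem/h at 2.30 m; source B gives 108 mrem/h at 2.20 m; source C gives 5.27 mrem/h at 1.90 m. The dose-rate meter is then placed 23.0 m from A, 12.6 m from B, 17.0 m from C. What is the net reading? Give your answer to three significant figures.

5.94 mrem/h

Each source contributes Iᵢ·(dᵢ/rᵢ)²; contributions add.
A: 258 × (2.30/23.0)² = 2.580 mrem/h
B: 108 × (2.20/12.6)² = 3.293 mrem/h
C: 5.27 × (1.90/17.0)² = 0.06583 mrem/h
Total = 2.580 + 3.293 + 0.06583 = 5.939 mrem/h.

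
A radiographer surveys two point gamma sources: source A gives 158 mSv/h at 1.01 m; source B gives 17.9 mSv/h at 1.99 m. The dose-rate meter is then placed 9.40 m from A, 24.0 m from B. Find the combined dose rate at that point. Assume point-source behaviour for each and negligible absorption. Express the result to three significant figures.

1.95 mSv/h

Each source contributes Iᵢ·(dᵢ/rᵢ)²; contributions add.
A: 158 × (1.01/9.40)² = 1.824 mSv/h
B: 17.9 × (1.99/24.0)² = 0.1231 mSv/h
Total = 1.824 + 0.1231 = 1.947 mSv/h.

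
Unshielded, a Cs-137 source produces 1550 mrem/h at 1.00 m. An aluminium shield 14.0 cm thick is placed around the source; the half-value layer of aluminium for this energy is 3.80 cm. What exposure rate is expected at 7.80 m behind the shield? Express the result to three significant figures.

Distance alone: (1.00/7.80)² = 0.01644, so 1550 × 0.01644 = 25.48 mrem/h.
Shield: 14.0/3.80 = 3.684 half-value layers → attenuation 2^(−3.684) = 0.07780.
Combined: 25.48 × 0.07780 = 1.982 mrem/h.

1.98 mrem/h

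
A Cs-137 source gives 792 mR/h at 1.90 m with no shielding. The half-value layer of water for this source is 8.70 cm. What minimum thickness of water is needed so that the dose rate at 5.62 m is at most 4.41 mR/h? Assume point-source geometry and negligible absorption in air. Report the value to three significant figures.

At 5.62 m, distance alone gives 792 × (1.90/5.62)² = 792 × 0.1143 = 90.53 mR/h.
Further attenuation needed: 90.53/4.41 = 20.53.
n = log₂(20.53) = 4.360 half-value layers.
Thickness = 4.360 × 8.70 cm = 37.93 cm.

37.9 cm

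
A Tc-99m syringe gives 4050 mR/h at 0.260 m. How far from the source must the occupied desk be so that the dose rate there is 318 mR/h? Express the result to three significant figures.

Since intensity falls as 1/r², d₂ = d₁·√(I₁/I₂).
I₁/I₂ = 4050/318 = 12.74, so d₂ = 0.260 × √12.74 = 0.9280 m.

0.928 m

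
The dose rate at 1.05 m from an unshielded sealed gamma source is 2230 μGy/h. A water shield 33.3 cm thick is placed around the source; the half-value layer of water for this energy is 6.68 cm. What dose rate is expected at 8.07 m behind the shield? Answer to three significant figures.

Distance alone: (1.05/8.07)² = 0.01693, so 2230 × 0.01693 = 37.75 μGy/h.
Shield: 33.3/6.68 = 4.985 half-value layers → attenuation 2^(−4.985) = 0.03158.
Combined: 37.75 × 0.03158 = 1.192 μGy/h.

1.19 μGy/h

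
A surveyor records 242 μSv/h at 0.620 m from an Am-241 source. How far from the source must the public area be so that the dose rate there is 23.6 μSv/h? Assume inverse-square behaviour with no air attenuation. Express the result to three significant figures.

Using I₁d₁² = I₂d₂², d₂ = d₁·√(I₁/I₂).
I₁/I₂ = 242/23.6 = 10.25, so d₂ = 0.620 × √10.25 = 1.985 m.

1.99 m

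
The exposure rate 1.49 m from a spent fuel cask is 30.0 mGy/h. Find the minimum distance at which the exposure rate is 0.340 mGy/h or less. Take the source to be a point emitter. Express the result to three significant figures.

By the inverse-square law, d₂ = d₁·√(I₁/I₂).
I₁/I₂ = 30.0/0.340 = 88.24, so d₂ = 1.49 × √88.24 = 14.00 m.

14.0 m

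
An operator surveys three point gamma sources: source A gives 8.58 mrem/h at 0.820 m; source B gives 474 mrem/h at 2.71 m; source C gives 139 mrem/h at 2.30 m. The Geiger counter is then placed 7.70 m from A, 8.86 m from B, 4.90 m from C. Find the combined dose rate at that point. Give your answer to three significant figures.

75.1 mrem/h

By superposition, sum each source's inverse-square contribution:
A: 8.58 × (0.820/7.70)² = 0.09730 mrem/h
B: 474 × (2.71/8.86)² = 44.35 mrem/h
C: 139 × (2.30/4.90)² = 30.63 mrem/h
Total = 0.09730 + 44.35 + 30.63 = 75.08 mrem/h.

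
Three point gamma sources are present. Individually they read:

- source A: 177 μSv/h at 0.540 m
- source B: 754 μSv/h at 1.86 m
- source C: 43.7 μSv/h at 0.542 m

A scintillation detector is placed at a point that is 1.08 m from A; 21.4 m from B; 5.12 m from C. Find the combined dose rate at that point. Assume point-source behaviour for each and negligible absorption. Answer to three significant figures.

Each source contributes Iᵢ·(dᵢ/rᵢ)²; contributions add.
A: 177 × (0.540/1.08)² = 44.25 μSv/h
B: 754 × (1.86/21.4)² = 5.696 μSv/h
C: 43.7 × (0.542/5.12)² = 0.4897 μSv/h
Total = 44.25 + 5.696 + 0.4897 = 50.44 μSv/h.

50.4 μSv/h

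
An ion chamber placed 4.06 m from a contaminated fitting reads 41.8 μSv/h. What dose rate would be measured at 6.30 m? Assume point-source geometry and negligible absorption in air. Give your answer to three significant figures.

17.4 μSv/h

Intensity scales as (d₁/d₂)², so scaling from 4.06 m to 6.30 m:
(4.06/6.30)² = 0.4153, so 41.8 × 0.4153 = 17.36 μSv/h.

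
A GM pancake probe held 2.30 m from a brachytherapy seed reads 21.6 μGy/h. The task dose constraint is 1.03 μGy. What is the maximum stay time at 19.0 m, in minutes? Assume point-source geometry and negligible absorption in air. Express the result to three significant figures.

195 min

Applying the 1/r² law, rate at 19.0 m:
21.6 × (2.30/19.0)² = 21.6 × 0.01465 = 0.3164 μGy/h.
Stay time = 1.03 μGy ÷ 0.3164 μGy/h = 3.255 h = 195.3 min.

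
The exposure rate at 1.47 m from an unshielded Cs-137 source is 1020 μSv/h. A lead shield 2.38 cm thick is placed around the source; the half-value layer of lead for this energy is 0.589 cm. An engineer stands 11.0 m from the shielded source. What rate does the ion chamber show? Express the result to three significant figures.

1.11 μSv/h

Distance alone: 1020 × (1.47/11.0)² = 1020 × 0.01786 = 18.22 μSv/h.
Shield: 2.38/0.589 = 4.041 half-value layers → attenuation 2^(−4.041) = 0.06075.
Combined: 18.22 × 0.06075 = 1.107 μSv/h.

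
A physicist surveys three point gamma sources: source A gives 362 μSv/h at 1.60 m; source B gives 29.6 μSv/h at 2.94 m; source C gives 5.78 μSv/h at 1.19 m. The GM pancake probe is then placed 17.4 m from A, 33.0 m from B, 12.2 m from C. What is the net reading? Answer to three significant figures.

3.35 μSv/h

By superposition, sum each source's inverse-square contribution:
A: 362 × (1.60/17.4)² = 3.061 μSv/h
B: 29.6 × (2.94/33.0)² = 0.2349 μSv/h
C: 5.78 × (1.19/12.2)² = 0.05499 μSv/h
Total = 3.061 + 0.2349 + 0.05499 = 3.351 μSv/h.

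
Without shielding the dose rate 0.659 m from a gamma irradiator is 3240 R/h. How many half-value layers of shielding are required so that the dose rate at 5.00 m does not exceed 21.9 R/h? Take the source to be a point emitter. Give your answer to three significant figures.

1.36 half-value layers

At 5.00 m, distance alone gives (0.659/5.00)² = 0.01737, so 3240 × 0.01737 = 56.28 R/h.
Further attenuation needed: 56.28/21.9 = 2.570.
n = log₂(2.570) = 1.362 half-value layers.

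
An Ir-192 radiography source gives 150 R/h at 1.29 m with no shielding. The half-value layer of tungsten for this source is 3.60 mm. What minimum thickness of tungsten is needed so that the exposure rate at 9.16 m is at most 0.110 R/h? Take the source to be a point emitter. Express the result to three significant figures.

At 9.16 m, distance alone gives 150 × (1.29/9.16)² = 150 × 0.01983 = 2.974 R/h.
Further attenuation needed: 2.974/0.110 = 27.04.
n = log₂(27.04) = 4.757 half-value layers.
Thickness = 4.757 × 3.60 mm = 17.13 mm.

17.1 mm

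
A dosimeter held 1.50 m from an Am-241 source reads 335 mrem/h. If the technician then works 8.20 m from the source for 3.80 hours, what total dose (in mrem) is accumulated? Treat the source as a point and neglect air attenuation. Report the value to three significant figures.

42.6 mrem

By the inverse-square law, rate at 8.20 m:
335 × (1.50/8.20)² = 335 × 0.03346 = 11.21 mrem/h.
Dose = rate × time = 11.21 mrem/h × 3.800 h = 42.60 mrem.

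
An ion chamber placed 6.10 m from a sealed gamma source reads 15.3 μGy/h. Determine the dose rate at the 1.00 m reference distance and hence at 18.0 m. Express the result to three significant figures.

Applying the 1/r² law,
At 1.00 m: 15.3 × (6.10/1.00)² = 15.3 × 37.21 = 569.3 μGy/h
At 18.0 m: (1.00/18.0)² = 0.003086, so 569.3 × 0.003086 = 1.757 μGy/h.

569 μGy/h; 1.76 μGy/h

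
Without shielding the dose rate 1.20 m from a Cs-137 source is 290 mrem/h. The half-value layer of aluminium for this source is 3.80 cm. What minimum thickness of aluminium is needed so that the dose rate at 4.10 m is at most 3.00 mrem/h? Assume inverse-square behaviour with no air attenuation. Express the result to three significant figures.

11.6 cm

At 4.10 m, distance alone gives (1.20/4.10)² = 0.08566, so 290 × 0.08566 = 24.84 mrem/h.
Further attenuation needed: 24.84/3.00 = 8.280.
n = log₂(8.280) = 3.050 half-value layers.
Thickness = 3.050 × 3.80 cm = 11.59 cm.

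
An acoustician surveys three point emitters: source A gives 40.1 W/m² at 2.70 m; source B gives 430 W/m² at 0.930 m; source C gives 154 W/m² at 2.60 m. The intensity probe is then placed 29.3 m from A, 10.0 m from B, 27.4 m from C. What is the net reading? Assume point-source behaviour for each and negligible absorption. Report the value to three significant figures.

5.45 W/m²

By superposition, sum each source's inverse-square contribution:
A: 40.1 × (2.70/29.3)² = 0.3405 W/m²
B: 430 × (0.930/10.0)² = 3.719 W/m²
C: 154 × (2.60/27.4)² = 1.387 W/m²
Total = 0.3405 + 3.719 + 1.387 = 5.447 W/m².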